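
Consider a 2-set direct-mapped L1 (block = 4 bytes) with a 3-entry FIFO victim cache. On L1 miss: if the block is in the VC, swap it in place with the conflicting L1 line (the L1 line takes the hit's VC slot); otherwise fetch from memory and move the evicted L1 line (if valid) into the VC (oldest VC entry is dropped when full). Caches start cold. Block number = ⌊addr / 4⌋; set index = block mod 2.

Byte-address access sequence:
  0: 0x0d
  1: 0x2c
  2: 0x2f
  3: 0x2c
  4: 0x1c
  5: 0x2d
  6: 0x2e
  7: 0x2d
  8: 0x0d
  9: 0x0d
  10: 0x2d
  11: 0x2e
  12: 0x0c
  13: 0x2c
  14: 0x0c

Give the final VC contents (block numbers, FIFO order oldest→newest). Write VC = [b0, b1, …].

0: 0xd (blk 3, set 1) → MISS  vc=[]
1: 0x2c (blk 11, set 1) → MISS  vc=[3]
2: 0x2f (blk 11, set 1) → L1-HIT  vc=[3]
3: 0x2c (blk 11, set 1) → L1-HIT  vc=[3]
4: 0x1c (blk 7, set 1) → MISS  vc=[3, 11]
5: 0x2d (blk 11, set 1) → VC-HIT  vc=[3, 7]
6: 0x2e (blk 11, set 1) → L1-HIT  vc=[3, 7]
7: 0x2d (blk 11, set 1) → L1-HIT  vc=[3, 7]
8: 0xd (blk 3, set 1) → VC-HIT  vc=[11, 7]
9: 0xd (blk 3, set 1) → L1-HIT  vc=[11, 7]
10: 0x2d (blk 11, set 1) → VC-HIT  vc=[3, 7]
11: 0x2e (blk 11, set 1) → L1-HIT  vc=[3, 7]
12: 0xc (blk 3, set 1) → VC-HIT  vc=[11, 7]
13: 0x2c (blk 11, set 1) → VC-HIT  vc=[3, 7]
14: 0xc (blk 3, set 1) → VC-HIT  vc=[11, 7]

VC = [11, 7]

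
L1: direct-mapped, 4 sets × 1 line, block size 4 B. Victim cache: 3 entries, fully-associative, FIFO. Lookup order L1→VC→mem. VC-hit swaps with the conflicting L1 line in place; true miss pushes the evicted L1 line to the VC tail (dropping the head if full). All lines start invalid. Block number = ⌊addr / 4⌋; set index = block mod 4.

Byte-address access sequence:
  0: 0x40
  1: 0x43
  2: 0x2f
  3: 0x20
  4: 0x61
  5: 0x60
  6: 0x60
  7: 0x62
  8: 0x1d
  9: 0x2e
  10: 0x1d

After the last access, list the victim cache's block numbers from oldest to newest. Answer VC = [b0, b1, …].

VC = [16, 8, 11]

  [0] addr=0x40 blk=16 s=0: MISS | VC []
  [1] addr=0x43 blk=16 s=0: L1-HIT | VC []
  [2] addr=0x2f blk=11 s=3: MISS | VC []
  [3] addr=0x20 blk=8 s=0: MISS | VC [16]
  [4] addr=0x61 blk=24 s=0: MISS | VC [16, 8]
  [5] addr=0x60 blk=24 s=0: L1-HIT | VC [16, 8]
  [6] addr=0x60 blk=24 s=0: L1-HIT | VC [16, 8]
  [7] addr=0x62 blk=24 s=0: L1-HIT | VC [16, 8]
  [8] addr=0x1d blk=7 s=3: MISS | VC [16, 8, 11]
  [9] addr=0x2e blk=11 s=3: VC-HIT | VC [16, 8, 7]
  [10] addr=0x1d blk=7 s=3: VC-HIT | VC [16, 8, 11]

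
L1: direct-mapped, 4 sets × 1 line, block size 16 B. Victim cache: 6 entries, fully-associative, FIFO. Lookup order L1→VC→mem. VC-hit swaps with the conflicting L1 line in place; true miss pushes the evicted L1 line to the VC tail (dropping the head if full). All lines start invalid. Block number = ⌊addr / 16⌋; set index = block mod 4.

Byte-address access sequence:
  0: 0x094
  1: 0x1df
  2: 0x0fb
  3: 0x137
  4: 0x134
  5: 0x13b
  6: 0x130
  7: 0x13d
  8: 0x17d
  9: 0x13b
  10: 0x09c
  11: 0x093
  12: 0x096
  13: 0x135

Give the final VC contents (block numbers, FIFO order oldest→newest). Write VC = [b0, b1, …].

VC = [29, 15, 23]

#0 0x94→b9/s1 MISS; vc=[]
#1 0x1df→b29/s1 MISS; vc=[9]
#2 0xfb→b15/s3 MISS; vc=[9]
#3 0x137→b19/s3 MISS; vc=[9,15]
#4 0x134→b19/s3 L1-HIT; vc=[9,15]
#5 0x13b→b19/s3 L1-HIT; vc=[9,15]
#6 0x130→b19/s3 L1-HIT; vc=[9,15]
#7 0x13d→b19/s3 L1-HIT; vc=[9,15]
#8 0x17d→b23/s3 MISS; vc=[9,15,19]
#9 0x13b→b19/s3 VC-HIT; vc=[9,15,23]
#10 0x9c→b9/s1 VC-HIT; vc=[29,15,23]
#11 0x93→b9/s1 L1-HIT; vc=[29,15,23]
#12 0x96→b9/s1 L1-HIT; vc=[29,15,23]
#13 0x135→b19/s3 L1-HIT; vc=[29,15,23]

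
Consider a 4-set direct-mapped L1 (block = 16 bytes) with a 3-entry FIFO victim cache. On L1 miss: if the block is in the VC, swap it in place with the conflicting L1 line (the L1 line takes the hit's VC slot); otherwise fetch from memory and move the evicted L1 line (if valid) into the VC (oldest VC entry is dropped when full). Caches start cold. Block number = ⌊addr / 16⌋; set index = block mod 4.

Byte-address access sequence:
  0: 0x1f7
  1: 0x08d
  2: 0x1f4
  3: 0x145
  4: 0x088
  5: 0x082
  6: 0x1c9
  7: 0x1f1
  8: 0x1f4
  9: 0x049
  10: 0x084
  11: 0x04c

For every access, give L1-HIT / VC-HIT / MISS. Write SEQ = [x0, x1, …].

SEQ = [MISS, MISS, L1-HIT, MISS, VC-HIT, L1-HIT, MISS, L1-HIT, L1-HIT, MISS, VC-HIT, VC-HIT]

#0 0x1f7→b31/s3 MISS; vc=[]
#1 0x8d→b8/s0 MISS; vc=[]
#2 0x1f4→b31/s3 L1-HIT; vc=[]
#3 0x145→b20/s0 MISS; vc=[8]
#4 0x88→b8/s0 VC-HIT; vc=[20]
#5 0x82→b8/s0 L1-HIT; vc=[20]
#6 0x1c9→b28/s0 MISS; vc=[20,8]
#7 0x1f1→b31/s3 L1-HIT; vc=[20,8]
#8 0x1f4→b31/s3 L1-HIT; vc=[20,8]
#9 0x49→b4/s0 MISS; vc=[20,8,28]
#10 0x84→b8/s0 VC-HIT; vc=[20,4,28]
#11 0x4c→b4/s0 VC-HIT; vc=[20,8,28]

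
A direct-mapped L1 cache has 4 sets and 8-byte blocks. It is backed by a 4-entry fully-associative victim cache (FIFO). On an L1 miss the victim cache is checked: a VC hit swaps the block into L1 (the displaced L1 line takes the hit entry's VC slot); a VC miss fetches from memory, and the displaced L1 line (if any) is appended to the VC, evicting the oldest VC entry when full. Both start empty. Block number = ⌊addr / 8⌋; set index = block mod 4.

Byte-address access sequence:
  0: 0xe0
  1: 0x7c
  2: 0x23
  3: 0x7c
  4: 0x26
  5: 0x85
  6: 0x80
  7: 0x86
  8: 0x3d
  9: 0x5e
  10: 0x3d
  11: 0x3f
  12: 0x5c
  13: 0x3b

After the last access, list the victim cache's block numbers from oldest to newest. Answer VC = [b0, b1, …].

#0 0xe0→b28/s0 MISS; vc=[]
#1 0x7c→b15/s3 MISS; vc=[]
#2 0x23→b4/s0 MISS; vc=[28]
#3 0x7c→b15/s3 L1-HIT; vc=[28]
#4 0x26→b4/s0 L1-HIT; vc=[28]
#5 0x85→b16/s0 MISS; vc=[28,4]
#6 0x80→b16/s0 L1-HIT; vc=[28,4]
#7 0x86→b16/s0 L1-HIT; vc=[28,4]
#8 0x3d→b7/s3 MISS; vc=[28,4,15]
#9 0x5e→b11/s3 MISS; vc=[28,4,15,7]
#10 0x3d→b7/s3 VC-HIT; vc=[28,4,15,11]
#11 0x3f→b7/s3 L1-HIT; vc=[28,4,15,11]
#12 0x5c→b11/s3 VC-HIT; vc=[28,4,15,7]
#13 0x3b→b7/s3 VC-HIT; vc=[28,4,15,11]

VC = [28, 4, 15, 11]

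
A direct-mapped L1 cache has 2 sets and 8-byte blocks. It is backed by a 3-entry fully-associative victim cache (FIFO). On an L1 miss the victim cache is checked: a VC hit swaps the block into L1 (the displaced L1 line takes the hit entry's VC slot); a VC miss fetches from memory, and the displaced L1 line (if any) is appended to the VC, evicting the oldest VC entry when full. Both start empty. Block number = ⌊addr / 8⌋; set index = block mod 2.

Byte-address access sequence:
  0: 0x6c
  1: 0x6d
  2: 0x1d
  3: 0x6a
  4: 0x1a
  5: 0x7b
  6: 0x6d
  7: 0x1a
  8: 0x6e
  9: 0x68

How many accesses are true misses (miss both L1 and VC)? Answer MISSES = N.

#0 0x6c→b13/s1 MISS; vc=[]
#1 0x6d→b13/s1 L1-HIT; vc=[]
#2 0x1d→b3/s1 MISS; vc=[13]
#3 0x6a→b13/s1 VC-HIT; vc=[3]
#4 0x1a→b3/s1 VC-HIT; vc=[13]
#5 0x7b→b15/s1 MISS; vc=[13,3]
#6 0x6d→b13/s1 VC-HIT; vc=[15,3]
#7 0x1a→b3/s1 VC-HIT; vc=[15,13]
#8 0x6e→b13/s1 VC-HIT; vc=[15,3]
#9 0x68→b13/s1 L1-HIT; vc=[15,3]

MISSES = 3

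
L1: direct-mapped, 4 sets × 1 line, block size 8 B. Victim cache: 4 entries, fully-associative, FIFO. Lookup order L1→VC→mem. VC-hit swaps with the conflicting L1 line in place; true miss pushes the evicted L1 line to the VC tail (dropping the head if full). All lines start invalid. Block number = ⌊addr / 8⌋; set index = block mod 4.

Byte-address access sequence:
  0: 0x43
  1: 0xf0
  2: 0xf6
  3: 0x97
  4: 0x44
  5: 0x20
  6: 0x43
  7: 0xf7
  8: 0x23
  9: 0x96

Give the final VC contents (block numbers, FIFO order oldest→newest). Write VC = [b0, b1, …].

  [0] addr=0x43 blk=8 s=0: MISS | VC []
  [1] addr=0xf0 blk=30 s=2: MISS | VC []
  [2] addr=0xf6 blk=30 s=2: L1-HIT | VC []
  [3] addr=0x97 blk=18 s=2: MISS | VC [30]
  [4] addr=0x44 blk=8 s=0: L1-HIT | VC [30]
  [5] addr=0x20 blk=4 s=0: MISS | VC [30, 8]
  [6] addr=0x43 blk=8 s=0: VC-HIT | VC [30, 4]
  [7] addr=0xf7 blk=30 s=2: VC-HIT | VC [18, 4]
  [8] addr=0x23 blk=4 s=0: VC-HIT | VC [18, 8]
  [9] addr=0x96 blk=18 s=2: VC-HIT | VC [30, 8]

VC = [30, 8]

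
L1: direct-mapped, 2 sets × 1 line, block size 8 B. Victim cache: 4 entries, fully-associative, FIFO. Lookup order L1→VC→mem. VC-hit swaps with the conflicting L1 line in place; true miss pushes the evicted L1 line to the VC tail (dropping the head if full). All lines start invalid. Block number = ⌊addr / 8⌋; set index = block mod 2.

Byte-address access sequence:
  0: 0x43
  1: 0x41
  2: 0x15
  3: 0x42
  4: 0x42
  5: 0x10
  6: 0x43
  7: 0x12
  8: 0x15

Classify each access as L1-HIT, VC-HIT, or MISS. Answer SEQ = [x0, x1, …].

#0 0x43→b8/s0 MISS; vc=[]
#1 0x41→b8/s0 L1-HIT; vc=[]
#2 0x15→b2/s0 MISS; vc=[8]
#3 0x42→b8/s0 VC-HIT; vc=[2]
#4 0x42→b8/s0 L1-HIT; vc=[2]
#5 0x10→b2/s0 VC-HIT; vc=[8]
#6 0x43→b8/s0 VC-HIT; vc=[2]
#7 0x12→b2/s0 VC-HIT; vc=[8]
#8 0x15→b2/s0 L1-HIT; vc=[8]

SEQ = [MISS, L1-HIT, MISS, VC-HIT, L1-HIT, VC-HIT, VC-HIT, VC-HIT, L1-HIT]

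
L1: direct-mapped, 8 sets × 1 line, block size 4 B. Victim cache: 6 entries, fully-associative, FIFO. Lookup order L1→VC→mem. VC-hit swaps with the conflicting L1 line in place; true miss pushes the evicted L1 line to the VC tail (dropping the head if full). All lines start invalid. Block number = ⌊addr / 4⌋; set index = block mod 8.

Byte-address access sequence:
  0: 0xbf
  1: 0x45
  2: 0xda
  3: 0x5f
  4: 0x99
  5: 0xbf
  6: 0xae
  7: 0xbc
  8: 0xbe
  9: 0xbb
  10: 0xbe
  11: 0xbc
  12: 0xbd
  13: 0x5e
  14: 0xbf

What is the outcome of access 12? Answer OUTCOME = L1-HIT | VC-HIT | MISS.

0: 0xbf (blk 47, set 7) → MISS  vc=[]
1: 0x45 (blk 17, set 1) → MISS  vc=[]
2: 0xda (blk 54, set 6) → MISS  vc=[]
3: 0x5f (blk 23, set 7) → MISS  vc=[47]
4: 0x99 (blk 38, set 6) → MISS  vc=[47, 54]
5: 0xbf (blk 47, set 7) → VC-HIT  vc=[23, 54]
6: 0xae (blk 43, set 3) → MISS  vc=[23, 54]
7: 0xbc (blk 47, set 7) → L1-HIT  vc=[23, 54]
8: 0xbe (blk 47, set 7) → L1-HIT  vc=[23, 54]
9: 0xbb (blk 46, set 6) → MISS  vc=[23, 54, 38]
10: 0xbe (blk 47, set 7) → L1-HIT  vc=[23, 54, 38]
11: 0xbc (blk 47, set 7) → L1-HIT  vc=[23, 54, 38]
12: 0xbd (blk 47, set 7) → L1-HIT  vc=[23, 54, 38]
13: 0x5e (blk 23, set 7) → VC-HIT  vc=[47, 54, 38]
14: 0xbf (blk 47, set 7) → VC-HIT  vc=[23, 54, 38]

OUTCOME = L1-HIT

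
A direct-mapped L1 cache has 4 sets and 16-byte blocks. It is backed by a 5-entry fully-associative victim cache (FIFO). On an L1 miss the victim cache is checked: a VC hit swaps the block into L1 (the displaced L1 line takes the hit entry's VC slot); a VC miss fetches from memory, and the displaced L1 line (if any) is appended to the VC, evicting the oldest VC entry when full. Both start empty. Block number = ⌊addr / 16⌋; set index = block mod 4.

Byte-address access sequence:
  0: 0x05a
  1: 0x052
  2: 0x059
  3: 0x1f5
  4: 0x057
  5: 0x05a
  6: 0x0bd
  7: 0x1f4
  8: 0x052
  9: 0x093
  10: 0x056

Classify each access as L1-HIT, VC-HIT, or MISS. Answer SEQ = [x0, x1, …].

SEQ = [MISS, L1-HIT, L1-HIT, MISS, L1-HIT, L1-HIT, MISS, VC-HIT, L1-HIT, MISS, VC-HIT]

  [0] addr=0x5a blk=5 s=1: MISS | VC []
  [1] addr=0x52 blk=5 s=1: L1-HIT | VC []
  [2] addr=0x59 blk=5 s=1: L1-HIT | VC []
  [3] addr=0x1f5 blk=31 s=3: MISS | VC []
  [4] addr=0x57 blk=5 s=1: L1-HIT | VC []
  [5] addr=0x5a blk=5 s=1: L1-HIT | VC []
  [6] addr=0xbd blk=11 s=3: MISS | VC [31]
  [7] addr=0x1f4 blk=31 s=3: VC-HIT | VC [11]
  [8] addr=0x52 blk=5 s=1: L1-HIT | VC [11]
  [9] addr=0x93 blk=9 s=1: MISS | VC [11, 5]
  [10] addr=0x56 blk=5 s=1: VC-HIT | VC [11, 9]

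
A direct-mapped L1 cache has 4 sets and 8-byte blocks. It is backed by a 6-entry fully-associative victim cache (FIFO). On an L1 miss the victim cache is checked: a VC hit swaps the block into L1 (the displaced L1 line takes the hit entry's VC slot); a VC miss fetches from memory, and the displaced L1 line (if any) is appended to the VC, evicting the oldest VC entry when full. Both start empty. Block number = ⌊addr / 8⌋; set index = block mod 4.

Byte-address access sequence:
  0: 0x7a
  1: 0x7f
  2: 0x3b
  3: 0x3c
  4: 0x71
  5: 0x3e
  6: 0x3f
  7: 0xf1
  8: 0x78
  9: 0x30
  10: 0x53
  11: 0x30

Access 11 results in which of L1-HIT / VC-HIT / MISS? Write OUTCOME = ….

OUTCOME = VC-HIT

  [0] addr=0x7a blk=15 s=3: MISS | VC []
  [1] addr=0x7f blk=15 s=3: L1-HIT | VC []
  [2] addr=0x3b blk=7 s=3: MISS | VC [15]
  [3] addr=0x3c blk=7 s=3: L1-HIT | VC [15]
  [4] addr=0x71 blk=14 s=2: MISS | VC [15]
  [5] addr=0x3e blk=7 s=3: L1-HIT | VC [15]
  [6] addr=0x3f blk=7 s=3: L1-HIT | VC [15]
  [7] addr=0xf1 blk=30 s=2: MISS | VC [15, 14]
  [8] addr=0x78 blk=15 s=3: VC-HIT | VC [7, 14]
  [9] addr=0x30 blk=6 s=2: MISS | VC [7, 14, 30]
  [10] addr=0x53 blk=10 s=2: MISS | VC [7, 14, 30, 6]
  [11] addr=0x30 blk=6 s=2: VC-HIT | VC [7, 14, 30, 10]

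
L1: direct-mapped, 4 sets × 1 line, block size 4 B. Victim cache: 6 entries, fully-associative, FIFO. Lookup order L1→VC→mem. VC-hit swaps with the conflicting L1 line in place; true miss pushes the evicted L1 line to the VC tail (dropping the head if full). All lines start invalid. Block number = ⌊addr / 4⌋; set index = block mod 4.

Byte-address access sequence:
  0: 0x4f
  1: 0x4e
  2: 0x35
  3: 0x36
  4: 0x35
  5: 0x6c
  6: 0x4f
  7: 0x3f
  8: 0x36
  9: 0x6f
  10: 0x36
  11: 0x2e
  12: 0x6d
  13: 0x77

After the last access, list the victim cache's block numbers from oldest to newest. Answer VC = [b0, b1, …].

#0 0x4f→b19/s3 MISS; vc=[]
#1 0x4e→b19/s3 L1-HIT; vc=[]
#2 0x35→b13/s1 MISS; vc=[]
#3 0x36→b13/s1 L1-HIT; vc=[]
#4 0x35→b13/s1 L1-HIT; vc=[]
#5 0x6c→b27/s3 MISS; vc=[19]
#6 0x4f→b19/s3 VC-HIT; vc=[27]
#7 0x3f→b15/s3 MISS; vc=[27,19]
#8 0x36→b13/s1 L1-HIT; vc=[27,19]
#9 0x6f→b27/s3 VC-HIT; vc=[15,19]
#10 0x36→b13/s1 L1-HIT; vc=[15,19]
#11 0x2e→b11/s3 MISS; vc=[15,19,27]
#12 0x6d→b27/s3 VC-HIT; vc=[15,19,11]
#13 0x77→b29/s1 MISS; vc=[15,19,11,13]

VC = [15, 19, 11, 13]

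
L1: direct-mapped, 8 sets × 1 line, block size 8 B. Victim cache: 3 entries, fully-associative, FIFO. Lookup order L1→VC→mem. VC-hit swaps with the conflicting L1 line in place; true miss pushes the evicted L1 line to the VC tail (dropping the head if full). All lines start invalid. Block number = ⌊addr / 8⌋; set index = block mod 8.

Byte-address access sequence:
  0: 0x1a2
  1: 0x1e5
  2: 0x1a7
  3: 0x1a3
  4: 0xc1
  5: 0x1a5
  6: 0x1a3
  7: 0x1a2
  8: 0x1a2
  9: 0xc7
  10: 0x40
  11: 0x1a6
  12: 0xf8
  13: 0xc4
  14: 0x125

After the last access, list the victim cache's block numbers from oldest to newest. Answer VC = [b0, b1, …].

0: 0x1a2 (blk 52, set 4) → MISS  vc=[]
1: 0x1e5 (blk 60, set 4) → MISS  vc=[52]
2: 0x1a7 (blk 52, set 4) → VC-HIT  vc=[60]
3: 0x1a3 (blk 52, set 4) → L1-HIT  vc=[60]
4: 0xc1 (blk 24, set 0) → MISS  vc=[60]
5: 0x1a5 (blk 52, set 4) → L1-HIT  vc=[60]
6: 0x1a3 (blk 52, set 4) → L1-HIT  vc=[60]
7: 0x1a2 (blk 52, set 4) → L1-HIT  vc=[60]
8: 0x1a2 (blk 52, set 4) → L1-HIT  vc=[60]
9: 0xc7 (blk 24, set 0) → L1-HIT  vc=[60]
10: 0x40 (blk 8, set 0) → MISS  vc=[60, 24]
11: 0x1a6 (blk 52, set 4) → L1-HIT  vc=[60, 24]
12: 0xf8 (blk 31, set 7) → MISS  vc=[60, 24]
13: 0xc4 (blk 24, set 0) → VC-HIT  vc=[60, 8]
14: 0x125 (blk 36, set 4) → MISS  vc=[60, 8, 52]

VC = [60, 8, 52]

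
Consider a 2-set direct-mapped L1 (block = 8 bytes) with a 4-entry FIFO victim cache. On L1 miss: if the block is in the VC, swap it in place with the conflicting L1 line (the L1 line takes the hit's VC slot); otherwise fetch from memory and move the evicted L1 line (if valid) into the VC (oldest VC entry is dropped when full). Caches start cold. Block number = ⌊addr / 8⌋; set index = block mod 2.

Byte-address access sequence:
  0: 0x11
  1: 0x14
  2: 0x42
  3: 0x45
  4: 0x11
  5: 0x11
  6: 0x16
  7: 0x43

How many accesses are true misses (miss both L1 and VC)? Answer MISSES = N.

0: 0x11 (blk 2, set 0) → MISS  vc=[]
1: 0x14 (blk 2, set 0) → L1-HIT  vc=[]
2: 0x42 (blk 8, set 0) → MISS  vc=[2]
3: 0x45 (blk 8, set 0) → L1-HIT  vc=[2]
4: 0x11 (blk 2, set 0) → VC-HIT  vc=[8]
5: 0x11 (blk 2, set 0) → L1-HIT  vc=[8]
6: 0x16 (blk 2, set 0) → L1-HIT  vc=[8]
7: 0x43 (blk 8, set 0) → VC-HIT  vc=[2]

MISSES = 2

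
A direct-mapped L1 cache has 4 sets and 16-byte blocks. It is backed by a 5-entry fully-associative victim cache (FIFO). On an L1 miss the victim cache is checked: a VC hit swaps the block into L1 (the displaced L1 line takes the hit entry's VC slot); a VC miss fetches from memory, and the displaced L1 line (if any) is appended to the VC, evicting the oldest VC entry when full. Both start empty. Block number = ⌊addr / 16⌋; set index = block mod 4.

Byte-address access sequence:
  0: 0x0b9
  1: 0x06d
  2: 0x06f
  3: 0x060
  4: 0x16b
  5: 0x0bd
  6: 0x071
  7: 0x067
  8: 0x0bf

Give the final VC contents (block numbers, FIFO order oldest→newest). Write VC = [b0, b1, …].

VC = [22, 7]

  [0] addr=0xb9 blk=11 s=3: MISS | VC []
  [1] addr=0x6d blk=6 s=2: MISS | VC []
  [2] addr=0x6f blk=6 s=2: L1-HIT | VC []
  [3] addr=0x60 blk=6 s=2: L1-HIT | VC []
  [4] addr=0x16b blk=22 s=2: MISS | VC [6]
  [5] addr=0xbd blk=11 s=3: L1-HIT | VC [6]
  [6] addr=0x71 blk=7 s=3: MISS | VC [6, 11]
  [7] addr=0x67 blk=6 s=2: VC-HIT | VC [22, 11]
  [8] addr=0xbf blk=11 s=3: VC-HIT | VC [22, 7]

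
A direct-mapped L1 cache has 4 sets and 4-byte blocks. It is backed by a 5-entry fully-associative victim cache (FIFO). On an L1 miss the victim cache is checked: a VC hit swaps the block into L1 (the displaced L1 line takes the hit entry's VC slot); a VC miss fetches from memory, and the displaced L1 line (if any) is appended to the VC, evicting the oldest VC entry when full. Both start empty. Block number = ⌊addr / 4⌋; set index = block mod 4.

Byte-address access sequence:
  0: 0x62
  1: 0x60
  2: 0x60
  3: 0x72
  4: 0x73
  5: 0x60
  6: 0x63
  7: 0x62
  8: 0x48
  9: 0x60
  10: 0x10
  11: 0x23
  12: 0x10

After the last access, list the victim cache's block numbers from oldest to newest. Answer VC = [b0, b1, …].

0: 0x62 (blk 24, set 0) → MISS  vc=[]
1: 0x60 (blk 24, set 0) → L1-HIT  vc=[]
2: 0x60 (blk 24, set 0) → L1-HIT  vc=[]
3: 0x72 (blk 28, set 0) → MISS  vc=[24]
4: 0x73 (blk 28, set 0) → L1-HIT  vc=[24]
5: 0x60 (blk 24, set 0) → VC-HIT  vc=[28]
6: 0x63 (blk 24, set 0) → L1-HIT  vc=[28]
7: 0x62 (blk 24, set 0) → L1-HIT  vc=[28]
8: 0x48 (blk 18, set 2) → MISS  vc=[28]
9: 0x60 (blk 24, set 0) → L1-HIT  vc=[28]
10: 0x10 (blk 4, set 0) → MISS  vc=[28, 24]
11: 0x23 (blk 8, set 0) → MISS  vc=[28, 24, 4]
12: 0x10 (blk 4, set 0) → VC-HIT  vc=[28, 24, 8]

VC = [28, 24, 8]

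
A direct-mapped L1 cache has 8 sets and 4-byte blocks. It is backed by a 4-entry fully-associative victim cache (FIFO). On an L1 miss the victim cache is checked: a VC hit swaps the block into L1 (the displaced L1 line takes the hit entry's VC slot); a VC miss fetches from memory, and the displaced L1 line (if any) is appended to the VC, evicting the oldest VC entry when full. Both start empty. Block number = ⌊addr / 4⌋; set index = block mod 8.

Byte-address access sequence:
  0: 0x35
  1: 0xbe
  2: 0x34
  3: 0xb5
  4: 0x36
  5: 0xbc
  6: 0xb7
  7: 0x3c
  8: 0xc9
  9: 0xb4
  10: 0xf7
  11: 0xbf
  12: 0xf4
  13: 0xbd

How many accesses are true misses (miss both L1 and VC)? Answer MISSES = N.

0: 0x35 (blk 13, set 5) → MISS  vc=[]
1: 0xbe (blk 47, set 7) → MISS  vc=[]
2: 0x34 (blk 13, set 5) → L1-HIT  vc=[]
3: 0xb5 (blk 45, set 5) → MISS  vc=[13]
4: 0x36 (blk 13, set 5) → VC-HIT  vc=[45]
5: 0xbc (blk 47, set 7) → L1-HIT  vc=[45]
6: 0xb7 (blk 45, set 5) → VC-HIT  vc=[13]
7: 0x3c (blk 15, set 7) → MISS  vc=[13, 47]
8: 0xc9 (blk 50, set 2) → MISS  vc=[13, 47]
9: 0xb4 (blk 45, set 5) → L1-HIT  vc=[13, 47]
10: 0xf7 (blk 61, set 5) → MISS  vc=[13, 47, 45]
11: 0xbf (blk 47, set 7) → VC-HIT  vc=[13, 15, 45]
12: 0xf4 (blk 61, set 5) → L1-HIT  vc=[13, 15, 45]
13: 0xbd (blk 47, set 7) → L1-HIT  vc=[13, 15, 45]

MISSES = 6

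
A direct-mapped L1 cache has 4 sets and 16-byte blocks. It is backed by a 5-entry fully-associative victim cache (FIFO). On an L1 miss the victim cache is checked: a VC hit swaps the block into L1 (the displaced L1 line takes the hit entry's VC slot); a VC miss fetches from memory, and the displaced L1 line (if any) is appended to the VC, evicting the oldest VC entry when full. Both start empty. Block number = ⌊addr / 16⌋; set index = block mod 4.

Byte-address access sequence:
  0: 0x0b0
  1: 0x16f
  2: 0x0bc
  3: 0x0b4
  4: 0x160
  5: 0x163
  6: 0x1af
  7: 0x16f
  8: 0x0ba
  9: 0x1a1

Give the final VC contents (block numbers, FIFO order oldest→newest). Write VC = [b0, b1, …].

#0 0xb0→b11/s3 MISS; vc=[]
#1 0x16f→b22/s2 MISS; vc=[]
#2 0xbc→b11/s3 L1-HIT; vc=[]
#3 0xb4→b11/s3 L1-HIT; vc=[]
#4 0x160→b22/s2 L1-HIT; vc=[]
#5 0x163→b22/s2 L1-HIT; vc=[]
#6 0x1af→b26/s2 MISS; vc=[22]
#7 0x16f→b22/s2 VC-HIT; vc=[26]
#8 0xba→b11/s3 L1-HIT; vc=[26]
#9 0x1a1→b26/s2 VC-HIT; vc=[22]

VC = [22]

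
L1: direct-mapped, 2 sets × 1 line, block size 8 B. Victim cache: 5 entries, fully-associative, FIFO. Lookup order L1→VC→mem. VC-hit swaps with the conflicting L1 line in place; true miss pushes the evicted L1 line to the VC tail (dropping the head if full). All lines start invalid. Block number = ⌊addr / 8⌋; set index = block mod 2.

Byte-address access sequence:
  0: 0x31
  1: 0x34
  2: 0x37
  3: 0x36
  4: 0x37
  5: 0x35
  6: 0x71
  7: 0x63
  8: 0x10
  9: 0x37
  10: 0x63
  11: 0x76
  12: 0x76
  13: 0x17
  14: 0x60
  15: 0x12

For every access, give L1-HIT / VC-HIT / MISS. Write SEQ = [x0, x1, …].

#0 0x31→b6/s0 MISS; vc=[]
#1 0x34→b6/s0 L1-HIT; vc=[]
#2 0x37→b6/s0 L1-HIT; vc=[]
#3 0x36→b6/s0 L1-HIT; vc=[]
#4 0x37→b6/s0 L1-HIT; vc=[]
#5 0x35→b6/s0 L1-HIT; vc=[]
#6 0x71→b14/s0 MISS; vc=[6]
#7 0x63→b12/s0 MISS; vc=[6,14]
#8 0x10→b2/s0 MISS; vc=[6,14,12]
#9 0x37→b6/s0 VC-HIT; vc=[2,14,12]
#10 0x63→b12/s0 VC-HIT; vc=[2,14,6]
#11 0x76→b14/s0 VC-HIT; vc=[2,12,6]
#12 0x76→b14/s0 L1-HIT; vc=[2,12,6]
#13 0x17→b2/s0 VC-HIT; vc=[14,12,6]
#14 0x60→b12/s0 VC-HIT; vc=[14,2,6]
#15 0x12→b2/s0 VC-HIT; vc=[14,12,6]

SEQ = [MISS, L1-HIT, L1-HIT, L1-HIT, L1-HIT, L1-HIT, MISS, MISS, MISS, VC-HIT, VC-HIT, VC-HIT, L1-HIT, VC-HIT, VC-HIT, VC-HIT]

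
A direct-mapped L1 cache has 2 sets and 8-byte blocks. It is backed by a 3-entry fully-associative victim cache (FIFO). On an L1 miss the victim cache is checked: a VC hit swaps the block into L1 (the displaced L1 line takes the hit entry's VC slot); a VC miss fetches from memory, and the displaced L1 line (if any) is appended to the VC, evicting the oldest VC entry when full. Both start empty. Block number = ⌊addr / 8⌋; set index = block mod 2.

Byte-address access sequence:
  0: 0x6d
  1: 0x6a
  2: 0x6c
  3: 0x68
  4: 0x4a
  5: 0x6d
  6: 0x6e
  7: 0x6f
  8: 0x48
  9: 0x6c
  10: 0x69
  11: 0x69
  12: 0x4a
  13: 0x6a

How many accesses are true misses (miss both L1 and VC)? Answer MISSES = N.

0: 0x6d (blk 13, set 1) → MISS  vc=[]
1: 0x6a (blk 13, set 1) → L1-HIT  vc=[]
2: 0x6c (blk 13, set 1) → L1-HIT  vc=[]
3: 0x68 (blk 13, set 1) → L1-HIT  vc=[]
4: 0x4a (blk 9, set 1) → MISS  vc=[13]
5: 0x6d (blk 13, set 1) → VC-HIT  vc=[9]
6: 0x6e (blk 13, set 1) → L1-HIT  vc=[9]
7: 0x6f (blk 13, set 1) → L1-HIT  vc=[9]
8: 0x48 (blk 9, set 1) → VC-HIT  vc=[13]
9: 0x6c (blk 13, set 1) → VC-HIT  vc=[9]
10: 0x69 (blk 13, set 1) → L1-HIT  vc=[9]
11: 0x69 (blk 13, set 1) → L1-HIT  vc=[9]
12: 0x4a (blk 9, set 1) → VC-HIT  vc=[13]
13: 0x6a (blk 13, set 1) → VC-HIT  vc=[9]

MISSES = 2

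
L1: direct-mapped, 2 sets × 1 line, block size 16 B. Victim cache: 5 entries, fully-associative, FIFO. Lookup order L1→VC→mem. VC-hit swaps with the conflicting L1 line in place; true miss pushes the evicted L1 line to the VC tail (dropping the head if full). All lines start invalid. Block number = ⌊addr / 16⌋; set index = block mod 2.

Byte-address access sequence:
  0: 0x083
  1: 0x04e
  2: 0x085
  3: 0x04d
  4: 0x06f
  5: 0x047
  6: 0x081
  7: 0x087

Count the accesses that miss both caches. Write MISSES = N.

MISSES = 3

0: 0x83 (blk 8, set 0) → MISS  vc=[]
1: 0x4e (blk 4, set 0) → MISS  vc=[8]
2: 0x85 (blk 8, set 0) → VC-HIT  vc=[4]
3: 0x4d (blk 4, set 0) → VC-HIT  vc=[8]
4: 0x6f (blk 6, set 0) → MISS  vc=[8, 4]
5: 0x47 (blk 4, set 0) → VC-HIT  vc=[8, 6]
6: 0x81 (blk 8, set 0) → VC-HIT  vc=[4, 6]
7: 0x87 (blk 8, set 0) → L1-HIT  vc=[4, 6]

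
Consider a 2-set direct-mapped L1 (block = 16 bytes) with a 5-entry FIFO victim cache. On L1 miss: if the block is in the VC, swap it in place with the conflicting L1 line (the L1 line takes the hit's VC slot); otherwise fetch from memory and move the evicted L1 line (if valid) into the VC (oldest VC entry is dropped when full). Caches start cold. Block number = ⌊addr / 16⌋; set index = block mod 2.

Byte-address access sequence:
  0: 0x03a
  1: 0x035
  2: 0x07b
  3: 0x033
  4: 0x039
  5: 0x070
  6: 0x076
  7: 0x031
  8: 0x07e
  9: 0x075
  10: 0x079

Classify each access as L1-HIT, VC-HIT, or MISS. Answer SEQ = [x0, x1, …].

  [0] addr=0x3a blk=3 s=1: MISS | VC []
  [1] addr=0x35 blk=3 s=1: L1-HIT | VC []
  [2] addr=0x7b blk=7 s=1: MISS | VC [3]
  [3] addr=0x33 blk=3 s=1: VC-HIT | VC [7]
  [4] addr=0x39 blk=3 s=1: L1-HIT | VC [7]
  [5] addr=0x70 blk=7 s=1: VC-HIT | VC [3]
  [6] addr=0x76 blk=7 s=1: L1-HIT | VC [3]
  [7] addr=0x31 blk=3 s=1: VC-HIT | VC [7]
  [8] addr=0x7e blk=7 s=1: VC-HIT | VC [3]
  [9] addr=0x75 blk=7 s=1: L1-HIT | VC [3]
  [10] addr=0x79 blk=7 s=1: L1-HIT | VC [3]

SEQ = [MISS, L1-HIT, MISS, VC-HIT, L1-HIT, VC-HIT, L1-HIT, VC-HIT, VC-HIT, L1-HIT, L1-HIT]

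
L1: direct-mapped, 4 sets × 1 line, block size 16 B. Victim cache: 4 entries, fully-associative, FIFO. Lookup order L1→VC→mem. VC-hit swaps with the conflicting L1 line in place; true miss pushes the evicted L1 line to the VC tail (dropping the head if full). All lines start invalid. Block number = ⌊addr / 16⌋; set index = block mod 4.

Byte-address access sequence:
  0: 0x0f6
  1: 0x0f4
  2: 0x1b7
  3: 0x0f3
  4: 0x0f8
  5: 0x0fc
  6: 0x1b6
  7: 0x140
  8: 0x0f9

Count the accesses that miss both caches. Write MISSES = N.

MISSES = 3

#0 0xf6→b15/s3 MISS; vc=[]
#1 0xf4→b15/s3 L1-HIT; vc=[]
#2 0x1b7→b27/s3 MISS; vc=[15]
#3 0xf3→b15/s3 VC-HIT; vc=[27]
#4 0xf8→b15/s3 L1-HIT; vc=[27]
#5 0xfc→b15/s3 L1-HIT; vc=[27]
#6 0x1b6→b27/s3 VC-HIT; vc=[15]
#7 0x140→b20/s0 MISS; vc=[15]
#8 0xf9→b15/s3 VC-HIT; vc=[27]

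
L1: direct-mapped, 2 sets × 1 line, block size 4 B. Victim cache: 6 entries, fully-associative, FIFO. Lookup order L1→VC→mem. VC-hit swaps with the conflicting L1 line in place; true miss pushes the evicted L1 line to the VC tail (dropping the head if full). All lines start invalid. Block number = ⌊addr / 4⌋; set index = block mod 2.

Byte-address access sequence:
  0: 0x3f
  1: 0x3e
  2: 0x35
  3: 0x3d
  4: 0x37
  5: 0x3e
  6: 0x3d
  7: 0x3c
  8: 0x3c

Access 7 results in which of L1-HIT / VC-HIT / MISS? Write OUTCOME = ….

OUTCOME = L1-HIT

#0 0x3f→b15/s1 MISS; vc=[]
#1 0x3e→b15/s1 L1-HIT; vc=[]
#2 0x35→b13/s1 MISS; vc=[15]
#3 0x3d→b15/s1 VC-HIT; vc=[13]
#4 0x37→b13/s1 VC-HIT; vc=[15]
#5 0x3e→b15/s1 VC-HIT; vc=[13]
#6 0x3d→b15/s1 L1-HIT; vc=[13]
#7 0x3c→b15/s1 L1-HIT; vc=[13]
#8 0x3c→b15/s1 L1-HIT; vc=[13]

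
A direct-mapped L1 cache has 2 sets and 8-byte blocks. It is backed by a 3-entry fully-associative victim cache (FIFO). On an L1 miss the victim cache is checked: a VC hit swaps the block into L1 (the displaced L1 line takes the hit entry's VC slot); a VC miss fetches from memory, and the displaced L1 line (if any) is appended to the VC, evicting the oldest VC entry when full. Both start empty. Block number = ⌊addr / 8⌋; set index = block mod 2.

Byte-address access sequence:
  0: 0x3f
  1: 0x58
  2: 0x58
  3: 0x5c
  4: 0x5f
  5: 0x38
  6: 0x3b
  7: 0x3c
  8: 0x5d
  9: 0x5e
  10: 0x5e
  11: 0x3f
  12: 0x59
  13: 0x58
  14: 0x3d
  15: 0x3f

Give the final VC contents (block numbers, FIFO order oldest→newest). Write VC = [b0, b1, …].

VC = [11]

  [0] addr=0x3f blk=7 s=1: MISS | VC []
  [1] addr=0x58 blk=11 s=1: MISS | VC [7]
  [2] addr=0x58 blk=11 s=1: L1-HIT | VC [7]
  [3] addr=0x5c blk=11 s=1: L1-HIT | VC [7]
  [4] addr=0x5f blk=11 s=1: L1-HIT | VC [7]
  [5] addr=0x38 blk=7 s=1: VC-HIT | VC [11]
  [6] addr=0x3b blk=7 s=1: L1-HIT | VC [11]
  [7] addr=0x3c blk=7 s=1: L1-HIT | VC [11]
  [8] addr=0x5d blk=11 s=1: VC-HIT | VC [7]
  [9] addr=0x5e blk=11 s=1: L1-HIT | VC [7]
  [10] addr=0x5e blk=11 s=1: L1-HIT | VC [7]
  [11] addr=0x3f blk=7 s=1: VC-HIT | VC [11]
  [12] addr=0x59 blk=11 s=1: VC-HIT | VC [7]
  [13] addr=0x58 blk=11 s=1: L1-HIT | VC [7]
  [14] addr=0x3d blk=7 s=1: VC-HIT | VC [11]
  [15] addr=0x3f blk=7 s=1: L1-HIT | VC [11]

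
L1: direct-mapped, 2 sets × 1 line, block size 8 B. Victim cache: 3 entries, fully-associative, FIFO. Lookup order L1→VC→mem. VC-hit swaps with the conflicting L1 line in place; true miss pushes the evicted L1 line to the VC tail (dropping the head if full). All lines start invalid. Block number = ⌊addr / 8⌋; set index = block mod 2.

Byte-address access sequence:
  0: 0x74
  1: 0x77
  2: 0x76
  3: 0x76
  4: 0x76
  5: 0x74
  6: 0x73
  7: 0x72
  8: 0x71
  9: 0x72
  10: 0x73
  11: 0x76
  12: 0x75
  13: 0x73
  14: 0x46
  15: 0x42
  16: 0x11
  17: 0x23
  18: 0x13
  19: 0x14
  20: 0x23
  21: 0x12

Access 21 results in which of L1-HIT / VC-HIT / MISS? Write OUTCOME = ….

#0 0x74→b14/s0 MISS; vc=[]
#1 0x77→b14/s0 L1-HIT; vc=[]
#2 0x76→b14/s0 L1-HIT; vc=[]
#3 0x76→b14/s0 L1-HIT; vc=[]
#4 0x76→b14/s0 L1-HIT; vc=[]
#5 0x74→b14/s0 L1-HIT; vc=[]
#6 0x73→b14/s0 L1-HIT; vc=[]
#7 0x72→b14/s0 L1-HIT; vc=[]
#8 0x71→b14/s0 L1-HIT; vc=[]
#9 0x72→b14/s0 L1-HIT; vc=[]
#10 0x73→b14/s0 L1-HIT; vc=[]
#11 0x76→b14/s0 L1-HIT; vc=[]
#12 0x75→b14/s0 L1-HIT; vc=[]
#13 0x73→b14/s0 L1-HIT; vc=[]
#14 0x46→b8/s0 MISS; vc=[14]
#15 0x42→b8/s0 L1-HIT; vc=[14]
#16 0x11→b2/s0 MISS; vc=[14,8]
#17 0x23→b4/s0 MISS; vc=[14,8,2]
#18 0x13→b2/s0 VC-HIT; vc=[14,8,4]
#19 0x14→b2/s0 L1-HIT; vc=[14,8,4]
#20 0x23→b4/s0 VC-HIT; vc=[14,8,2]
#21 0x12→b2/s0 VC-HIT; vc=[14,8,4]

OUTCOME = VC-HIT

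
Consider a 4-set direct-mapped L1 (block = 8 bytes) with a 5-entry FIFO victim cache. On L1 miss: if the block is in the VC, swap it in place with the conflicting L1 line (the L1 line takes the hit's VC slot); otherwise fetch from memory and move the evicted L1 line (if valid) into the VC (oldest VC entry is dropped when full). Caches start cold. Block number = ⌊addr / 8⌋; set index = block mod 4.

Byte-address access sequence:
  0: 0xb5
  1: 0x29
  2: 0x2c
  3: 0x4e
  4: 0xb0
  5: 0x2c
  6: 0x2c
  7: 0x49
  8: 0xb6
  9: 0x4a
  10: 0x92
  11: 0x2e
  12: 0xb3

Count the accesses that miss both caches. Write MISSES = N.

MISSES = 4

#0 0xb5→b22/s2 MISS; vc=[]
#1 0x29→b5/s1 MISS; vc=[]
#2 0x2c→b5/s1 L1-HIT; vc=[]
#3 0x4e→b9/s1 MISS; vc=[5]
#4 0xb0→b22/s2 L1-HIT; vc=[5]
#5 0x2c→b5/s1 VC-HIT; vc=[9]
#6 0x2c→b5/s1 L1-HIT; vc=[9]
#7 0x49→b9/s1 VC-HIT; vc=[5]
#8 0xb6→b22/s2 L1-HIT; vc=[5]
#9 0x4a→b9/s1 L1-HIT; vc=[5]
#10 0x92→b18/s2 MISS; vc=[5,22]
#11 0x2e→b5/s1 VC-HIT; vc=[9,22]
#12 0xb3→b22/s2 VC-HIT; vc=[9,18]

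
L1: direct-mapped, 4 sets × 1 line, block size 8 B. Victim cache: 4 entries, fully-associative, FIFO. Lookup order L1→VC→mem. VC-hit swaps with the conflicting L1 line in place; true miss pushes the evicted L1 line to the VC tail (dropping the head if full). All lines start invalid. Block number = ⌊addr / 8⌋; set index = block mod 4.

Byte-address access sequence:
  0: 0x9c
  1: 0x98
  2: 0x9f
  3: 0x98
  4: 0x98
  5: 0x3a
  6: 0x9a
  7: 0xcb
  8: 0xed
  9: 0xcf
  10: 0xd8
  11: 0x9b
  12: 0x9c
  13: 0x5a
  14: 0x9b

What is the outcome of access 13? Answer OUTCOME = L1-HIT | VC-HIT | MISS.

0: 0x9c (blk 19, set 3) → MISS  vc=[]
1: 0x98 (blk 19, set 3) → L1-HIT  vc=[]
2: 0x9f (blk 19, set 3) → L1-HIT  vc=[]
3: 0x98 (blk 19, set 3) → L1-HIT  vc=[]
4: 0x98 (blk 19, set 3) → L1-HIT  vc=[]
5: 0x3a (blk 7, set 3) → MISS  vc=[19]
6: 0x9a (blk 19, set 3) → VC-HIT  vc=[7]
7: 0xcb (blk 25, set 1) → MISS  vc=[7]
8: 0xed (blk 29, set 1) → MISS  vc=[7, 25]
9: 0xcf (blk 25, set 1) → VC-HIT  vc=[7, 29]
10: 0xd8 (blk 27, set 3) → MISS  vc=[7, 29, 19]
11: 0x9b (blk 19, set 3) → VC-HIT  vc=[7, 29, 27]
12: 0x9c (blk 19, set 3) → L1-HIT  vc=[7, 29, 27]
13: 0x5a (blk 11, set 3) → MISS  vc=[7, 29, 27, 19]
14: 0x9b (blk 19, set 3) → VC-HIT  vc=[7, 29, 27, 11]

OUTCOME = MISS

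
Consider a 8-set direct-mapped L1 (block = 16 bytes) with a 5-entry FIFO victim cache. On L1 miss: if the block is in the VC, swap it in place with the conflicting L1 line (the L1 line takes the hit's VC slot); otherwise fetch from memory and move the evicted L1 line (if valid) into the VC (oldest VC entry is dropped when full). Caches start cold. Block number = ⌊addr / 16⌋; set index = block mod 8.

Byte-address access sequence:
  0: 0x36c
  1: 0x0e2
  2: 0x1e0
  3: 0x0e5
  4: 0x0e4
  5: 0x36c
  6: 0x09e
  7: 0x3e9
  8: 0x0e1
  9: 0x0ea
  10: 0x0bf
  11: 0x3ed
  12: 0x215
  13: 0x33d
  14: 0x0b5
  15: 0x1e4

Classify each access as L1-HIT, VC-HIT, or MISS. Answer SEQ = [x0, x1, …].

SEQ = [MISS, MISS, MISS, VC-HIT, L1-HIT, VC-HIT, MISS, MISS, VC-HIT, L1-HIT, MISS, VC-HIT, MISS, MISS, VC-HIT, VC-HIT]

0: 0x36c (blk 54, set 6) → MISS  vc=[]
1: 0xe2 (blk 14, set 6) → MISS  vc=[54]
2: 0x1e0 (blk 30, set 6) → MISS  vc=[54, 14]
3: 0xe5 (blk 14, set 6) → VC-HIT  vc=[54, 30]
4: 0xe4 (blk 14, set 6) → L1-HIT  vc=[54, 30]
5: 0x36c (blk 54, set 6) → VC-HIT  vc=[14, 30]
6: 0x9e (blk 9, set 1) → MISS  vc=[14, 30]
7: 0x3e9 (blk 62, set 6) → MISS  vc=[14, 30, 54]
8: 0xe1 (blk 14, set 6) → VC-HIT  vc=[62, 30, 54]
9: 0xea (blk 14, set 6) → L1-HIT  vc=[62, 30, 54]
10: 0xbf (blk 11, set 3) → MISS  vc=[62, 30, 54]
11: 0x3ed (blk 62, set 6) → VC-HIT  vc=[14, 30, 54]
12: 0x215 (blk 33, set 1) → MISS  vc=[14, 30, 54, 9]
13: 0x33d (blk 51, set 3) → MISS  vc=[14, 30, 54, 9, 11]
14: 0xb5 (blk 11, set 3) → VC-HIT  vc=[14, 30, 54, 9, 51]
15: 0x1e4 (blk 30, set 6) → VC-HIT  vc=[14, 62, 54, 9, 51]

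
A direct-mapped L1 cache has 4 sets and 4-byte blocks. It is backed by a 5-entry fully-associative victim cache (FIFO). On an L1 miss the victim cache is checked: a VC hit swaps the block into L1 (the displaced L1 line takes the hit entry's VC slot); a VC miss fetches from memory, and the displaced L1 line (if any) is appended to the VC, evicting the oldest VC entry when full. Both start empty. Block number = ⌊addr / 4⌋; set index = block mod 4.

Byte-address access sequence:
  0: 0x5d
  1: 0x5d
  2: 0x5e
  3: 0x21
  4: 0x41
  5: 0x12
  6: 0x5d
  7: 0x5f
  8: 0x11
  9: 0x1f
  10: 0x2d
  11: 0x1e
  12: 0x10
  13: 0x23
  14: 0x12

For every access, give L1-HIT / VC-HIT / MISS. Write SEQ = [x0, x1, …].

0: 0x5d (blk 23, set 3) → MISS  vc=[]
1: 0x5d (blk 23, set 3) → L1-HIT  vc=[]
2: 0x5e (blk 23, set 3) → L1-HIT  vc=[]
3: 0x21 (blk 8, set 0) → MISS  vc=[]
4: 0x41 (blk 16, set 0) → MISS  vc=[8]
5: 0x12 (blk 4, set 0) → MISS  vc=[8, 16]
6: 0x5d (blk 23, set 3) → L1-HIT  vc=[8, 16]
7: 0x5f (blk 23, set 3) → L1-HIT  vc=[8, 16]
8: 0x11 (blk 4, set 0) → L1-HIT  vc=[8, 16]
9: 0x1f (blk 7, set 3) → MISS  vc=[8, 16, 23]
10: 0x2d (blk 11, set 3) → MISS  vc=[8, 16, 23, 7]
11: 0x1e (blk 7, set 3) → VC-HIT  vc=[8, 16, 23, 11]
12: 0x10 (blk 4, set 0) → L1-HIT  vc=[8, 16, 23, 11]
13: 0x23 (blk 8, set 0) → VC-HIT  vc=[4, 16, 23, 11]
14: 0x12 (blk 4, set 0) → VC-HIT  vc=[8, 16, 23, 11]

SEQ = [MISS, L1-HIT, L1-HIT, MISS, MISS, MISS, L1-HIT, L1-HIT, L1-HIT, MISS, MISS, VC-HIT, L1-HIT, VC-HIT, VC-HIT]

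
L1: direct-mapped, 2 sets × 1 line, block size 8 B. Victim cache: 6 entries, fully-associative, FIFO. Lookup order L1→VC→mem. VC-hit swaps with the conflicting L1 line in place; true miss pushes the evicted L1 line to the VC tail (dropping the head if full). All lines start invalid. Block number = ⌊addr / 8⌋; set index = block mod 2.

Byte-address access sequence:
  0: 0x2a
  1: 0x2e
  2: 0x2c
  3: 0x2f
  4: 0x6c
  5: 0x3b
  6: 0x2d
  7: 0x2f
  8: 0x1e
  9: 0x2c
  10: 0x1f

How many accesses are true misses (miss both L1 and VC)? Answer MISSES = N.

MISSES = 4

0: 0x2a (blk 5, set 1) → MISS  vc=[]
1: 0x2e (blk 5, set 1) → L1-HIT  vc=[]
2: 0x2c (blk 5, set 1) → L1-HIT  vc=[]
3: 0x2f (blk 5, set 1) → L1-HIT  vc=[]
4: 0x6c (blk 13, set 1) → MISS  vc=[5]
5: 0x3b (blk 7, set 1) → MISS  vc=[5, 13]
6: 0x2d (blk 5, set 1) → VC-HIT  vc=[7, 13]
7: 0x2f (blk 5, set 1) → L1-HIT  vc=[7, 13]
8: 0x1e (blk 3, set 1) → MISS  vc=[7, 13, 5]
9: 0x2c (blk 5, set 1) → VC-HIT  vc=[7, 13, 3]
10: 0x1f (blk 3, set 1) → VC-HIT  vc=[7, 13, 5]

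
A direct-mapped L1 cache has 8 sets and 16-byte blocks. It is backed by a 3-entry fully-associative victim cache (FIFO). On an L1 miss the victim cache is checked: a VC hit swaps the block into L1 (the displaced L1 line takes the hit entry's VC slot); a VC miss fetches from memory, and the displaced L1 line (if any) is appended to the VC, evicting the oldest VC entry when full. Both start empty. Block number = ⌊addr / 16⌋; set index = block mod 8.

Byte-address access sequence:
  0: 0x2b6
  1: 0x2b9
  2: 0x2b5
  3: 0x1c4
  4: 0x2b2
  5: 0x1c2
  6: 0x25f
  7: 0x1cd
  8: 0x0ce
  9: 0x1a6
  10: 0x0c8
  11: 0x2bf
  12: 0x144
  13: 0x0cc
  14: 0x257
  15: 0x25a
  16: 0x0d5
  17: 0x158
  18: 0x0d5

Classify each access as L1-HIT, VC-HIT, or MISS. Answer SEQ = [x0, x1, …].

SEQ = [MISS, L1-HIT, L1-HIT, MISS, L1-HIT, L1-HIT, MISS, L1-HIT, MISS, MISS, L1-HIT, L1-HIT, MISS, VC-HIT, L1-HIT, L1-HIT, MISS, MISS, VC-HIT]

#0 0x2b6→b43/s3 MISS; vc=[]
#1 0x2b9→b43/s3 L1-HIT; vc=[]
#2 0x2b5→b43/s3 L1-HIT; vc=[]
#3 0x1c4→b28/s4 MISS; vc=[]
#4 0x2b2→b43/s3 L1-HIT; vc=[]
#5 0x1c2→b28/s4 L1-HIT; vc=[]
#6 0x25f→b37/s5 MISS; vc=[]
#7 0x1cd→b28/s4 L1-HIT; vc=[]
#8 0xce→b12/s4 MISS; vc=[28]
#9 0x1a6→b26/s2 MISS; vc=[28]
#10 0xc8→b12/s4 L1-HIT; vc=[28]
#11 0x2bf→b43/s3 L1-HIT; vc=[28]
#12 0x144→b20/s4 MISS; vc=[28,12]
#13 0xcc→b12/s4 VC-HIT; vc=[28,20]
#14 0x257→b37/s5 L1-HIT; vc=[28,20]
#15 0x25a→b37/s5 L1-HIT; vc=[28,20]
#16 0xd5→b13/s5 MISS; vc=[28,20,37]
#17 0x158→b21/s5 MISS; vc=[20,37,13]
#18 0xd5→b13/s5 VC-HIT; vc=[20,37,21]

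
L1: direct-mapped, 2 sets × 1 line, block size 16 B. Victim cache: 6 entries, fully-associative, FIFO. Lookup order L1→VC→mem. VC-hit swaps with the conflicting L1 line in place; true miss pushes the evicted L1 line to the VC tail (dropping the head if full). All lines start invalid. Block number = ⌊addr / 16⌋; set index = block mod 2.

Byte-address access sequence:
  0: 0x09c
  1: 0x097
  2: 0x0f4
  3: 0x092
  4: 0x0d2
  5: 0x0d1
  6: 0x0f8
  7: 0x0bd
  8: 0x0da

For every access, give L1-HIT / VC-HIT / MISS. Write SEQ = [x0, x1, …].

SEQ = [MISS, L1-HIT, MISS, VC-HIT, MISS, L1-HIT, VC-HIT, MISS, VC-HIT]

0: 0x9c (blk 9, set 1) → MISS  vc=[]
1: 0x97 (blk 9, set 1) → L1-HIT  vc=[]
2: 0xf4 (blk 15, set 1) → MISS  vc=[9]
3: 0x92 (blk 9, set 1) → VC-HIT  vc=[15]
4: 0xd2 (blk 13, set 1) → MISS  vc=[15, 9]
5: 0xd1 (blk 13, set 1) → L1-HIT  vc=[15, 9]
6: 0xf8 (blk 15, set 1) → VC-HIT  vc=[13, 9]
7: 0xbd (blk 11, set 1) → MISS  vc=[13, 9, 15]
8: 0xda (blk 13, set 1) → VC-HIT  vc=[11, 9, 15]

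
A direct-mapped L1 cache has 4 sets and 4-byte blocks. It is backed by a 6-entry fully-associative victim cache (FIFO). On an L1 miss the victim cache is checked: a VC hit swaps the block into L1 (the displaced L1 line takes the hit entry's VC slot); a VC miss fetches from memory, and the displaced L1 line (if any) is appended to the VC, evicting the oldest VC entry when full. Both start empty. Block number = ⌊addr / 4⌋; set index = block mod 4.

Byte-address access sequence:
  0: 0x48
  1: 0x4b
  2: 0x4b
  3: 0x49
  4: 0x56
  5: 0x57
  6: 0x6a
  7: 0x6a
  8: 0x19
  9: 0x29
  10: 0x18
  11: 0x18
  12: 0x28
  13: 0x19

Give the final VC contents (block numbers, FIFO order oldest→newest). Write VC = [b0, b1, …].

  [0] addr=0x48 blk=18 s=2: MISS | VC []
  [1] addr=0x4b blk=18 s=2: L1-HIT | VC []
  [2] addr=0x4b blk=18 s=2: L1-HIT | VC []
  [3] addr=0x49 blk=18 s=2: L1-HIT | VC []
  [4] addr=0x56 blk=21 s=1: MISS | VC []
  [5] addr=0x57 blk=21 s=1: L1-HIT | VC []
  [6] addr=0x6a blk=26 s=2: MISS | VC [18]
  [7] addr=0x6a blk=26 s=2: L1-HIT | VC [18]
  [8] addr=0x19 blk=6 s=2: MISS | VC [18, 26]
  [9] addr=0x29 blk=10 s=2: MISS | VC [18, 26, 6]
  [10] addr=0x18 blk=6 s=2: VC-HIT | VC [18, 26, 10]
  [11] addr=0x18 blk=6 s=2: L1-HIT | VC [18, 26, 10]
  [12] addr=0x28 blk=10 s=2: VC-HIT | VC [18, 26, 6]
  [13] addr=0x19 blk=6 s=2: VC-HIT | VC [18, 26, 10]

VC = [18, 26, 10]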